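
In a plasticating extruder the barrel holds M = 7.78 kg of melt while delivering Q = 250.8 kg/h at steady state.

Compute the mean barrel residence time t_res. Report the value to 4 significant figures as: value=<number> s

Throughput in SI: Q_s = 250.8 kg/h ÷ 3600 s/h = 0.0696667 kg/s
t_res = M / Q_s = 7.78 / 0.0696667 = 111.675 s

value=111.7 s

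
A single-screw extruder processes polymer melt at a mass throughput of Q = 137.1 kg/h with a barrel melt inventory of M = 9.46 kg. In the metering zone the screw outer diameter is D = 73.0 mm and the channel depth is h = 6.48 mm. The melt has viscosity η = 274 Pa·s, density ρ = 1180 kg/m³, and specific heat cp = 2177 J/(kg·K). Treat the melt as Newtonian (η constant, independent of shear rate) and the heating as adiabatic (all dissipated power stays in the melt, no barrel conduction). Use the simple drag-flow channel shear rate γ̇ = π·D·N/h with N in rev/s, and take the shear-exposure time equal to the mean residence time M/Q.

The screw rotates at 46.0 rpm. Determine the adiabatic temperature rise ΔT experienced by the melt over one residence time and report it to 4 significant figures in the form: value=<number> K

value=19.51 K

Convert throughput: Q = 137.1 kg/h = 137.1/3600 = 0.0380833 kg/s
t_res = M / Q_s = 9.46 / 0.0380833 = 248.403 s
D = 73.0 mm = 0.073 m;  h = 6.48 mm = 0.00648 m;  N = 46.0 rpm / 60 = 0.766667 rev/s
γ̇ = π·D·N / h = π · 0.073 · 0.766667 / 0.00648 = 27.1334 s⁻¹
ΔT = η·γ̇²·t_res / (ρ·cp) = 274 · (27.1334)² · 248.403 / (1180 · 2177) = 19.5063 K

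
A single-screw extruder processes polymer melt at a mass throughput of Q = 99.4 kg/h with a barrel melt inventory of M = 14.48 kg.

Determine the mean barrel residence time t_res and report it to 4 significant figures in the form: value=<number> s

value=524.4 s

Convert throughput: Q = 99.4 kg/h = 99.4/3600 = 0.0276111 kg/s
Mean residence time: t_res = M/Q_s = 14.48 kg / 0.0276111 kg/s = 524.427 s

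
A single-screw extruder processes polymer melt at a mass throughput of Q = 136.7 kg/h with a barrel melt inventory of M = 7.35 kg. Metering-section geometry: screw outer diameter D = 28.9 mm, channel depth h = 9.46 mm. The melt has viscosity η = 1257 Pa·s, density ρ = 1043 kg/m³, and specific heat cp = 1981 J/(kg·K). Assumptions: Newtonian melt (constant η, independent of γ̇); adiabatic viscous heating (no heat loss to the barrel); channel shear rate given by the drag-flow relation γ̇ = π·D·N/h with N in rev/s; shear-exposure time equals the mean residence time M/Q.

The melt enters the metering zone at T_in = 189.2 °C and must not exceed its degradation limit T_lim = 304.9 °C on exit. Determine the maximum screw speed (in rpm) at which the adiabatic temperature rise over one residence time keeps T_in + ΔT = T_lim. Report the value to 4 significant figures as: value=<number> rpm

Q_s = Q / 3600 = 136.7 / 3600 = 0.0379722 kg/s
t_res = M / Q_s = 7.35 ÷ 0.0379722 = 193.563 s
Convert to metres: D = 0.0289 m, h = 0.00946 m
ΔT_a = T_lim − T_in = 304.9 − 189.2 = 115.7 K
γ̇_max² = ΔT_a·ρ·cp/(η·t_res) = 115.7·1043·1981/(1257·193.563) = 982.529 s⁻²
γ̇_max = √982.529 = 31.3453 s⁻¹
Solve γ̇ = πDN/h for N: N_max = γ̇_max·h/(π·D) = 31.3453 × 0.00946 / (π × 0.0289) = 3.266 rev/s = 195.96 rpm

value=196.0 rpm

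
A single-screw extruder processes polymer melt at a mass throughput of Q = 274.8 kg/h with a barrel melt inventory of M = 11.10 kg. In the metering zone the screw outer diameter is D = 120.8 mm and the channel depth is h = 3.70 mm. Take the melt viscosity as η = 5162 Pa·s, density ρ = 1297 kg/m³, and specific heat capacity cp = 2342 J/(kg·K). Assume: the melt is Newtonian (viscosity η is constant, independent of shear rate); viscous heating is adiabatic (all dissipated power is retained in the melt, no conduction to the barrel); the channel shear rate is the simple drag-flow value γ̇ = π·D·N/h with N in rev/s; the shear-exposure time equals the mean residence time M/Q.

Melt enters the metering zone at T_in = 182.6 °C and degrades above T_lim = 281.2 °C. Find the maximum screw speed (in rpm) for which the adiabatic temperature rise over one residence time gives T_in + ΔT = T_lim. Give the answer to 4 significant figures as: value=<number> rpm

value=11.68 rpm

Q_s = Q / 3600 = 274.8 / 3600 = 0.0763333 kg/s
t_res = M / Q_s = 11.10 / 0.0763333 = 145.415 s
Geometry in SI: D = 120.8 mm → 0.1208 m, h = 3.70 mm → 0.0037 m
ΔT_a = T_lim − T_in = 281.2 − 182.6 = 98.6 K
γ̇_max² = ΔT_a·ρ·cp/(η·t_res) = 98.6·1297·2342/(5162·145.415) = 399.004 s⁻²
Take the square root: γ̇_max = √(399.004) = 19.9751 s⁻¹
N_max = γ̇_max·h / (π·D) = 19.9751 · 0.0037 / (π · 0.1208) = 0.194748 rev/s = 11.6849 rpm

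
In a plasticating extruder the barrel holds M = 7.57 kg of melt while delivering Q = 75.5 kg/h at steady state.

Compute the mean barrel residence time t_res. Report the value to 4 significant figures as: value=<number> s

Q_s = Q / 3600 = 75.5 / 3600 = 0.0209722 kg/s
t_res = M / Q_s = 7.57 / 0.0209722 = 360.954 s

value=361.0 s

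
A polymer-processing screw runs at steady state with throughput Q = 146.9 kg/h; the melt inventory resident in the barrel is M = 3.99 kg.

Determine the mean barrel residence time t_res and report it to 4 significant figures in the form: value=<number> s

Throughput in SI: Q_s = 146.9 kg/h ÷ 3600 s/h = 0.0408056 kg/s
t_res = M / Q_s = 3.99 / 0.0408056 = 97.7808 s

value=97.78 s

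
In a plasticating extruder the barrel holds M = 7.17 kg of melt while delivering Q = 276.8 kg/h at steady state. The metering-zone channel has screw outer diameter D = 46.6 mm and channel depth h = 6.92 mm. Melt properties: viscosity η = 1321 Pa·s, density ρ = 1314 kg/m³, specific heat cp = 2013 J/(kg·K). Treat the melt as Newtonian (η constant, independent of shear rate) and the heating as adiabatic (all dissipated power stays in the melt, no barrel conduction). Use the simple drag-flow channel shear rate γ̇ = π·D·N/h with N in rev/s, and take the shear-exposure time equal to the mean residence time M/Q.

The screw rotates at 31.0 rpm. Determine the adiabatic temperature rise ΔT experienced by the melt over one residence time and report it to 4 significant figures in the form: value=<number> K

Q_s = Q / 3600 = 276.8 / 3600 = 0.0768889 kg/s
Mean residence time: t_res = M/Q_s = 7.17 kg / 0.0768889 kg/s = 93.2514 s
D = 46.6 mm = 0.0466 m;  h = 6.92 mm = 0.00692 m;  N = 31.0 rpm / 60 = 0.516667 rev/s
γ̇ = π D N / h = (π)(0.0466)(0.516667) / 0.00692 = 10.9305 s⁻¹
Adiabatic rise: ΔT = η γ̇² t_res / (ρ cp) = 1321·(10.9305)²·93.2514 / (1314·2013) = 5.56416 K

value=5.564 K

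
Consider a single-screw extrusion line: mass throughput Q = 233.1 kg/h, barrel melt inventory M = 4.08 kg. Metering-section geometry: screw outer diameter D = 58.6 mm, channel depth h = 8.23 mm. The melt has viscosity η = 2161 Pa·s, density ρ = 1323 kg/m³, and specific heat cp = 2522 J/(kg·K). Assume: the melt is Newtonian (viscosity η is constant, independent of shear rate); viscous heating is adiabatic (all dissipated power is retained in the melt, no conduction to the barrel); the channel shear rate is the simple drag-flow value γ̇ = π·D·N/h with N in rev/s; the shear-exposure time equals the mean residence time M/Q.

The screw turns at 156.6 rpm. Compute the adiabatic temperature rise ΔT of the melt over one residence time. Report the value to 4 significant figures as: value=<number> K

value=139.1 K

Q_s = Q / 3600 = 233.1 / 3600 = 0.06475 kg/s
t_res = M / Q_s = 4.08 / 0.06475 = 63.0116 s
D = 58.6 mm = 0.0586 m;  h = 8.23 mm = 0.00823 m;  N = 156.6 rpm / 60 = 2.61 rev/s
Shear rate: γ̇ = πDN/h = π·0.0586·2.61/0.00823 = 58.3832 s⁻¹
ΔT = η·γ̇²·t_res / (ρ·cp) = 2161 · (58.3832)² · 63.0116 / (1323 · 2522) = 139.106 K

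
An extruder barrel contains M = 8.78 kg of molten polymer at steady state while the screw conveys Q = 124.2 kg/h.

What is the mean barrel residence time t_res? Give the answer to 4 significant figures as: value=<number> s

value=254.5 s

Q_s = Q / 3600 = 124.2 / 3600 = 0.0345 kg/s
Mean residence time: t_res = M/Q_s = 8.78 kg / 0.0345 kg/s = 254.493 s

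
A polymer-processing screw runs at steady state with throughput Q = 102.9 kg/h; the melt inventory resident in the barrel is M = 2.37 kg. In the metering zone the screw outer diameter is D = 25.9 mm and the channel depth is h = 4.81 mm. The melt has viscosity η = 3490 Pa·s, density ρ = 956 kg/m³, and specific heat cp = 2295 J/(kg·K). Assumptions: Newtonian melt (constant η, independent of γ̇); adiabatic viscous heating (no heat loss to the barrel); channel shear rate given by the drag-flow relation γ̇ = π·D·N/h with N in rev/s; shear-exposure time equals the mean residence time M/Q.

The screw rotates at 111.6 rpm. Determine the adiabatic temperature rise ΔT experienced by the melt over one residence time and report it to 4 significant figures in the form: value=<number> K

value=130.6 K

Throughput in SI: Q_s = 102.9 kg/h ÷ 3600 s/h = 0.0285833 kg/s
t_res = M / Q_s = 2.37 / 0.0285833 = 82.9155 s
D = 25.9 mm = 0.0259 m;  h = 4.81 mm = 0.00481 m;  N = 111.6 rpm / 60 = 1.86 rev/s
γ̇ = π·D·N / h = π · 0.0259 · 1.86 / 0.00481 = 31.4643 s⁻¹
Adiabatic rise: ΔT = η γ̇² t_res / (ρ cp) = 3490·(31.4643)²·82.9155 / (956·2295) = 130.574 K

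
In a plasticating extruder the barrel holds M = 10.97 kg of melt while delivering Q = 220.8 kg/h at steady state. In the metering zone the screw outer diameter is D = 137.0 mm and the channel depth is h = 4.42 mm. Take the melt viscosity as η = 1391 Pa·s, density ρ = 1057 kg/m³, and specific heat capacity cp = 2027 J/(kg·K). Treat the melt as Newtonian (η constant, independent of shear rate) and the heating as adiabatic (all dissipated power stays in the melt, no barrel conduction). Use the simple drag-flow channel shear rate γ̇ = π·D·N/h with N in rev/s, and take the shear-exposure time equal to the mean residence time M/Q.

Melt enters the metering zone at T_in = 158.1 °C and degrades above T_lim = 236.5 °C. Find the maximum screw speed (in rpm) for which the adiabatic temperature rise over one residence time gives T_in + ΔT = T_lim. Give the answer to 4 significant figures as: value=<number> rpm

Convert throughput: Q = 220.8 kg/h = 220.8/3600 = 0.0613333 kg/s
Mean residence time: t_res = M/Q_s = 10.97 kg / 0.0613333 kg/s = 178.859 s
Geometry in SI: D = 137.0 mm → 0.137 m, h = 4.42 mm → 0.00442 m
ΔT_a = T_lim − T_in = 236.5 − 158.1 = 78.4 K
Invert ΔT = ηγ̇²t_res/(ρcp) for γ̇: γ̇_max² = ΔT_a ρ cp / (η t_res) = 78.4·1057·2027 / (1391·178.859) = 675.161 s⁻²
Take the square root: γ̇_max = √(675.161) = 25.9839 s⁻¹
N_max = γ̇_max·h / (π·D) = 25.9839 · 0.00442 / (π · 0.137) = 0.266843 rev/s = 16.0106 rpm

value=16.01 rpm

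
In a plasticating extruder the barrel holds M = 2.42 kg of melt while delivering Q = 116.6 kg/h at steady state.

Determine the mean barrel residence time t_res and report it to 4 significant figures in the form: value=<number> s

Convert throughput: Q = 116.6 kg/h = 116.6/3600 = 0.0323889 kg/s
t_res = M / Q_s = 2.42 ÷ 0.0323889 = 74.717 s

value=74.72 s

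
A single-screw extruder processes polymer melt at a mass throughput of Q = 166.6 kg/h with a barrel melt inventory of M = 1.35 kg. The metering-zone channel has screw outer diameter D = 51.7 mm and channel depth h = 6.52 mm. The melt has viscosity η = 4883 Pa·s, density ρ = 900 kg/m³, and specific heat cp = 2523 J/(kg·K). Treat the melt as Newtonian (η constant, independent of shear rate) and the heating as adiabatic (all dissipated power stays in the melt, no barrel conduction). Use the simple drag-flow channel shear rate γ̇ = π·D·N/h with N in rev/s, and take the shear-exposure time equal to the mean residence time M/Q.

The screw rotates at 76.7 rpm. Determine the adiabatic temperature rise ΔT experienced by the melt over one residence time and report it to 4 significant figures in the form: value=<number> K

Throughput in SI: Q_s = 166.6 kg/h ÷ 3600 s/h = 0.0462778 kg/s
t_res = M / Q_s = 1.35 / 0.0462778 = 29.1717 s
Geometry in metres: D = 51.7 mm → 0.0517 m, h = 6.52 mm → 0.00652 m; screw speed N = 76.7 rpm = 1.27833 rev/s
Shear rate: γ̇ = πDN/h = π·0.0517·1.27833/0.00652 = 31.8447 s⁻¹
ΔT = η·γ̇²·t_res / (ρ·cp) = 4883 · (31.8447)² · 29.1717 / (900 · 2523) = 63.6154 K

value=63.62 K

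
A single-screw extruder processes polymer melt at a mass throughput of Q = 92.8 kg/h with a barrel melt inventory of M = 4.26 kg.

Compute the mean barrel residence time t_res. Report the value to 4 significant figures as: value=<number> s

value=165.3 s

Q_s = Q / 3600 = 92.8 / 3600 = 0.0257778 kg/s
Mean residence time: t_res = M/Q_s = 4.26 kg / 0.0257778 kg/s = 165.259 s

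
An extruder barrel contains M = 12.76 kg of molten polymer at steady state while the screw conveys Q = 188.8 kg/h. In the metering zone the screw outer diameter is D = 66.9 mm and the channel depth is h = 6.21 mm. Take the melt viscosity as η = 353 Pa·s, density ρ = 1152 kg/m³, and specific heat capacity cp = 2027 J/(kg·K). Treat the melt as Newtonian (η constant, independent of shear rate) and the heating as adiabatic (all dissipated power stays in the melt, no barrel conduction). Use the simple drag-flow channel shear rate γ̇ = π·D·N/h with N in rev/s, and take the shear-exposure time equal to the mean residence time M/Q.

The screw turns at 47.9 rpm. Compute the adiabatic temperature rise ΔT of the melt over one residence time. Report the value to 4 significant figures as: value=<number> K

Q_s = Q / 3600 = 188.8 / 3600 = 0.0524444 kg/s
t_res = M / Q_s = 12.76 ÷ 0.0524444 = 243.305 s
Convert to SI: D = 0.0669 m, h = 0.00621 m, N = 47.9/60 = 0.798333 rev/s
γ̇ = π·D·N / h = π · 0.0669 · 0.798333 / 0.00621 = 27.019 s⁻¹
ΔT = η·γ̇²·t_res/(ρ·cp) = [353 × 27.019² × 243.305] / [1152 × 2027] = 26.8508 K

value=26.85 K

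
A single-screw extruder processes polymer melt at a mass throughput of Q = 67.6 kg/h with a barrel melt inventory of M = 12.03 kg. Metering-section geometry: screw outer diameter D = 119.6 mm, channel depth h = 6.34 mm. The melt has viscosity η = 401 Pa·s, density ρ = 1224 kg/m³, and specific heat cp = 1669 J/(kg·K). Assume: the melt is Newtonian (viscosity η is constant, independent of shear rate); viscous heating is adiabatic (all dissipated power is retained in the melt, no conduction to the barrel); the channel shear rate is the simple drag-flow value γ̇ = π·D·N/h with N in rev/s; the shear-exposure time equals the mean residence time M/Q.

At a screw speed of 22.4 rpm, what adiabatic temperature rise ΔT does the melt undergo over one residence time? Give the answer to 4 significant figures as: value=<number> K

Convert throughput: Q = 67.6 kg/h = 67.6/3600 = 0.0187778 kg/s
Mean residence time: t_res = M/Q_s = 12.03 kg / 0.0187778 kg/s = 640.651 s
D = 119.6 mm = 0.1196 m;  h = 6.34 mm = 0.00634 m;  N = 22.4 rpm / 60 = 0.373333 rev/s
γ̇ = π D N / h = (π)(0.1196)(0.373333) / 0.00634 = 22.1253 s⁻¹
ΔT = η·γ̇²·t_res/(ρ·cp) = [401 × 22.1253² × 640.651] / [1224 × 1669] = 61.5609 K

value=61.56 K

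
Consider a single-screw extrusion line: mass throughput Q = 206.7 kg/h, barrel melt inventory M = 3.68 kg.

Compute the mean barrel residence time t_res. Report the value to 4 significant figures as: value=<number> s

Convert throughput: Q = 206.7 kg/h = 206.7/3600 = 0.0574167 kg/s
t_res = M / Q_s = 3.68 ÷ 0.0574167 = 64.0929 s

value=64.09 s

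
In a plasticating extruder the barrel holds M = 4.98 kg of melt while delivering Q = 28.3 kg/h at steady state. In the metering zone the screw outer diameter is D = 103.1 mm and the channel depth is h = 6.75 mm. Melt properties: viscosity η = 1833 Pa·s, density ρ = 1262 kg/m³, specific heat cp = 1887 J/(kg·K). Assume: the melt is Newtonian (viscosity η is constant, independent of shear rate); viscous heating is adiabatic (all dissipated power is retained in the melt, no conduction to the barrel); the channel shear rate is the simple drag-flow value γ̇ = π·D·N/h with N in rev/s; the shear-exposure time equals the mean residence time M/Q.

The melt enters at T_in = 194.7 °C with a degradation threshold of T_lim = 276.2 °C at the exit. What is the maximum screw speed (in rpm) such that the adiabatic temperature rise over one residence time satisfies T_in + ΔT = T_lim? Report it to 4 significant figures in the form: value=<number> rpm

Q_s = Q / 3600 = 28.3 / 3600 = 0.00786111 kg/s
t_res = M / Q_s = 4.98 ÷ 0.00786111 = 633.498 s
Convert to metres: D = 0.1031 m, h = 0.00675 m
ΔT_a = T_lim − T_in = 276.2 °C − 194.7 °C = 81.5 K
γ̇_max² = ΔT_a·ρ·cp/(η·t_res) = 81.5·1262·1887/(1833·633.498) = 167.14 s⁻²
γ̇_max = sqrt(167.14) = 12.9283 s⁻¹
Solve γ̇ = πDN/h for N: N_max = γ̇_max·h/(π·D) = 12.9283 × 0.00675 / (π × 0.1031) = 0.269424 rev/s = 16.1654 rpm

value=16.17 rpm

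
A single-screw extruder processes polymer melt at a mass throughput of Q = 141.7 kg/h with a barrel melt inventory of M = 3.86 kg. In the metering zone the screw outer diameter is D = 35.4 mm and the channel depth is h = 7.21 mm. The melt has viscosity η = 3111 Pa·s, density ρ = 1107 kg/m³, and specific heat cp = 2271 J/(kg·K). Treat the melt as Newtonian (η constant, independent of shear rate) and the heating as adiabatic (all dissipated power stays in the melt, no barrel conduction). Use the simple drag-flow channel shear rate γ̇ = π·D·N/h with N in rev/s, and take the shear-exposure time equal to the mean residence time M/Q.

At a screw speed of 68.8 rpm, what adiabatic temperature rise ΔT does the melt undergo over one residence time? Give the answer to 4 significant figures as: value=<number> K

Q_s = Q / 3600 = 141.7 / 3600 = 0.0393611 kg/s
Mean residence time: t_res = M/Q_s = 3.86 kg / 0.0393611 kg/s = 98.0663 s
Geometry in metres: D = 35.4 mm → 0.0354 m, h = 7.21 mm → 0.00721 m; screw speed N = 68.8 rpm = 1.14667 rev/s
γ̇ = π D N / h = (π)(0.0354)(1.14667) / 0.00721 = 17.687 s⁻¹
ΔT = η·γ̇²·t_res/(ρ·cp) = [3111 × 17.687² × 98.0663] / [1107 × 2271] = 37.9634 K

value=37.96 K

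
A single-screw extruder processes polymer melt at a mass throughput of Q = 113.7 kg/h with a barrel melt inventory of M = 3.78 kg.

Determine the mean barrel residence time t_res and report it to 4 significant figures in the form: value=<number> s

Convert throughput: Q = 113.7 kg/h = 113.7/3600 = 0.0315833 kg/s
t_res = M / Q_s = 3.78 / 0.0315833 = 119.683 s

value=119.7 s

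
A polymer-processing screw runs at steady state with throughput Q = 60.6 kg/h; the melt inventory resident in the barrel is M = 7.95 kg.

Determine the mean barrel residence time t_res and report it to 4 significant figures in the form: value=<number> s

Throughput in SI: Q_s = 60.6 kg/h ÷ 3600 s/h = 0.0168333 kg/s
Mean residence time: t_res = M/Q_s = 7.95 kg / 0.0168333 kg/s = 472.277 s

value=472.3 s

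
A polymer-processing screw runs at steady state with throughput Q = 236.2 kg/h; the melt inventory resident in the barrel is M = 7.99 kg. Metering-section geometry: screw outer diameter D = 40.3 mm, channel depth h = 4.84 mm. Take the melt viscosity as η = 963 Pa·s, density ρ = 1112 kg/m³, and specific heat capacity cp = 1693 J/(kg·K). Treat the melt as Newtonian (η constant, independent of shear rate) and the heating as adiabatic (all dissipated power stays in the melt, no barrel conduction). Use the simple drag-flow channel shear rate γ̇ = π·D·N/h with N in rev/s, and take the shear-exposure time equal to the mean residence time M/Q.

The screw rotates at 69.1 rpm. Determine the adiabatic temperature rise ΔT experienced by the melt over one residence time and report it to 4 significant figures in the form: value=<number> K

Throughput in SI: Q_s = 236.2 kg/h ÷ 3600 s/h = 0.0656111 kg/s
t_res = M / Q_s = 7.99 / 0.0656111 = 121.778 s
Convert to SI: D = 0.0403 m, h = 0.00484 m, N = 69.1/60 = 1.15167 rev/s
Shear rate: γ̇ = πDN/h = π·0.0403·1.15167/0.00484 = 30.1256 s⁻¹
ΔT = η·γ̇²·t_res/(ρ·cp) = [963 × 30.1256² × 121.778] / [1112 × 1693] = 56.5336 K

value=56.53 K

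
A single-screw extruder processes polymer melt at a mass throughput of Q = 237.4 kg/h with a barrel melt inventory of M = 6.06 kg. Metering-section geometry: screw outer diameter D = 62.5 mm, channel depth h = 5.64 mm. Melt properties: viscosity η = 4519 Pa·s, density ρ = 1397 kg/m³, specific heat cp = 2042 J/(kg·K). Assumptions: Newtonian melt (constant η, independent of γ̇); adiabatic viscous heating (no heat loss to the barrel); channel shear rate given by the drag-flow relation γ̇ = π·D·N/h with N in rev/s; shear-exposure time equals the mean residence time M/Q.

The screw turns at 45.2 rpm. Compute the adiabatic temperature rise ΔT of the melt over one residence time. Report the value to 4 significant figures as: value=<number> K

value=100.1 K

Convert throughput: Q = 237.4 kg/h = 237.4/3600 = 0.0659444 kg/s
t_res = M / Q_s = 6.06 / 0.0659444 = 91.8955 s
Convert to SI: D = 0.0625 m, h = 0.00564 m, N = 45.2/60 = 0.753333 rev/s
γ̇ = π·D·N / h = π · 0.0625 · 0.753333 / 0.00564 = 26.2264 s⁻¹
Adiabatic rise: ΔT = η γ̇² t_res / (ρ cp) = 4519·(26.2264)²·91.8955 / (1397·2042) = 100.129 K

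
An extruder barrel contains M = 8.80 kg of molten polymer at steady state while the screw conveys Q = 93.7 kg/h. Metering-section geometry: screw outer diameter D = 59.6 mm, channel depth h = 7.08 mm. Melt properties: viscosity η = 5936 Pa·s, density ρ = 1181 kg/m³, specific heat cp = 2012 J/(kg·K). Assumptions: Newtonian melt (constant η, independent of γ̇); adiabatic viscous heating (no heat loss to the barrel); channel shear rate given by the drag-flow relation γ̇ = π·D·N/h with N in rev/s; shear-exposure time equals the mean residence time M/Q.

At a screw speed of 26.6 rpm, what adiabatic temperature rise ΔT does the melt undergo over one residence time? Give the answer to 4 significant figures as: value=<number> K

value=116.1 K

Q_s = Q / 3600 = 93.7 / 3600 = 0.0260278 kg/s
Mean residence time: t_res = M/Q_s = 8.80 kg / 0.0260278 kg/s = 338.1 s
Convert to SI: D = 0.0596 m, h = 0.00708 m, N = 26.6/60 = 0.443333 rev/s
Shear rate: γ̇ = πDN/h = π·0.0596·0.443333/0.00708 = 11.7245 s⁻¹
ΔT = η·γ̇²·t_res/(ρ·cp) = [5936 × 11.7245² × 338.1] / [1181 × 2012] = 116.104 K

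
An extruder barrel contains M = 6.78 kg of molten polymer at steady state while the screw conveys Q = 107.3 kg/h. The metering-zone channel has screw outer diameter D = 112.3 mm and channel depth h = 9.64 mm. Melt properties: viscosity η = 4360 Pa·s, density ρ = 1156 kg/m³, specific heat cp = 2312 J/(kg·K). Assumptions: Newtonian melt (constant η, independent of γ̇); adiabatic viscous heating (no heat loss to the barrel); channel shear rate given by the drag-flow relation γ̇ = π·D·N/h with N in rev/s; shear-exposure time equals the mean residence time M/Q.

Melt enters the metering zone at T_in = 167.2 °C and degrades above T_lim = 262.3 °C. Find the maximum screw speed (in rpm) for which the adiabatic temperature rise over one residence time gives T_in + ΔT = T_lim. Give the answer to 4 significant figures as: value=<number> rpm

value=26.25 rpm

Convert throughput: Q = 107.3 kg/h = 107.3/3600 = 0.0298056 kg/s
t_res = M / Q_s = 6.78 ÷ 0.0298056 = 227.474 s
Geometry in SI: D = 112.3 mm → 0.1123 m, h = 9.64 mm → 0.00964 m
ΔT_a = T_lim − T_in = 262.3 °C − 167.2 °C = 95.1 K
γ̇_max² = ΔT_a·ρ·cp/(η·t_res) = 95.1·1156·2312/(4360·227.474) = 256.276 s⁻²
Take the square root: γ̇_max = √(256.276) = 16.0086 s⁻¹
N_max = γ̇_max h / (πD) = 16.0086·0.00964/(π·0.1123) = 0.437422 rev/s → ×60 = 26.2453 rpm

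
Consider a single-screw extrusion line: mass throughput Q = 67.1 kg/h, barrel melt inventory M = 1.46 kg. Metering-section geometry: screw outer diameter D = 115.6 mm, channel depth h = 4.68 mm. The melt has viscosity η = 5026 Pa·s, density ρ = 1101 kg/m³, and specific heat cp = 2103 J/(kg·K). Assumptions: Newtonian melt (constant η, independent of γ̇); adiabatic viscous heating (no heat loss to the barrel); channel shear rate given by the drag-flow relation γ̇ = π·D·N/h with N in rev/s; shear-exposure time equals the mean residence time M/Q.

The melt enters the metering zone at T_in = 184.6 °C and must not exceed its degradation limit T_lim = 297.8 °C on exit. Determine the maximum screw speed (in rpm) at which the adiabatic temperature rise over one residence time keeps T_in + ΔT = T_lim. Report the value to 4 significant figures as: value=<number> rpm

Q_s = Q / 3600 = 67.1 / 3600 = 0.0186389 kg/s
t_res = M / Q_s = 1.46 / 0.0186389 = 78.3308 s
Geometry in SI: D = 115.6 mm → 0.1156 m, h = 4.68 mm → 0.00468 m
Allowable rise: ΔT_a = T_lim − T_in = 297.8 − 184.6 = 113.2 K
γ̇_max² = ΔT_a·ρ·cp / (η·t_res) = [113.2 × 1101 × 2103] / [5026 × 78.3308] = 665.76 s⁻²
γ̇_max = sqrt(665.76) = 25.8023 s⁻¹
N_max = γ̇_max·h / (π·D) = 25.8023 · 0.00468 / (π · 0.1156) = 0.332504 rev/s = 19.9502 rpm

value=19.95 rpm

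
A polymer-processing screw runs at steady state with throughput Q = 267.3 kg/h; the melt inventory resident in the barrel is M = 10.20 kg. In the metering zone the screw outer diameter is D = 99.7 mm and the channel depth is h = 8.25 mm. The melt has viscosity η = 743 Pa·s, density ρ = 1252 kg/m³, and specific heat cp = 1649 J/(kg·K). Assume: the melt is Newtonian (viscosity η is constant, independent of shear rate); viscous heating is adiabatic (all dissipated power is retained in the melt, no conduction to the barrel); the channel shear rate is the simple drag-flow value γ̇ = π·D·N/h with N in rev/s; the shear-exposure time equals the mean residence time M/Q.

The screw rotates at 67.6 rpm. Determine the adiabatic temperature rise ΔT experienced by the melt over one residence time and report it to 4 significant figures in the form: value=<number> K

value=90.46 K

Convert throughput: Q = 267.3 kg/h = 267.3/3600 = 0.07425 kg/s
Mean residence time: t_res = M/Q_s = 10.20 kg / 0.07425 kg/s = 137.374 s
D = 99.7 mm = 0.0997 m;  h = 8.25 mm = 0.00825 m;  N = 67.6 rpm / 60 = 1.12667 rev/s
Shear rate: γ̇ = πDN/h = π·0.0997·1.12667/0.00825 = 42.7747 s⁻¹
Adiabatic rise: ΔT = η γ̇² t_res / (ρ cp) = 743·(42.7747)²·137.374 / (1252·1649) = 90.4567 K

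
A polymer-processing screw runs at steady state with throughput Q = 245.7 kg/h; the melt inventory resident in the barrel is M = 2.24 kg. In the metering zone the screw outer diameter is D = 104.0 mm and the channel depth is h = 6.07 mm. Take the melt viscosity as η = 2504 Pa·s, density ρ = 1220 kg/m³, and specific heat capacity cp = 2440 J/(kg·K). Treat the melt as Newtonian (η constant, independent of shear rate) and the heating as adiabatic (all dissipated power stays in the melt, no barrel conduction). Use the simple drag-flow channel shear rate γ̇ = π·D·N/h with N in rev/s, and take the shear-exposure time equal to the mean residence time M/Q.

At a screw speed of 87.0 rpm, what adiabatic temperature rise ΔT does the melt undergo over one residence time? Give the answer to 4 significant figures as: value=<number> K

value=168.2 K

Throughput in SI: Q_s = 245.7 kg/h ÷ 3600 s/h = 0.06825 kg/s
Mean residence time: t_res = M/Q_s = 2.24 kg / 0.06825 kg/s = 32.8205 s
Geometry in metres: D = 104.0 mm → 0.104 m, h = 6.07 mm → 0.00607 m; screw speed N = 87.0 rpm = 1.45 rev/s
γ̇ = π D N / h = (π)(0.104)(1.45) / 0.00607 = 78.0481 s⁻¹
ΔT = η·γ̇²·t_res/(ρ·cp) = [2504 × 78.0481² × 32.8205] / [1220 × 2440] = 168.173 K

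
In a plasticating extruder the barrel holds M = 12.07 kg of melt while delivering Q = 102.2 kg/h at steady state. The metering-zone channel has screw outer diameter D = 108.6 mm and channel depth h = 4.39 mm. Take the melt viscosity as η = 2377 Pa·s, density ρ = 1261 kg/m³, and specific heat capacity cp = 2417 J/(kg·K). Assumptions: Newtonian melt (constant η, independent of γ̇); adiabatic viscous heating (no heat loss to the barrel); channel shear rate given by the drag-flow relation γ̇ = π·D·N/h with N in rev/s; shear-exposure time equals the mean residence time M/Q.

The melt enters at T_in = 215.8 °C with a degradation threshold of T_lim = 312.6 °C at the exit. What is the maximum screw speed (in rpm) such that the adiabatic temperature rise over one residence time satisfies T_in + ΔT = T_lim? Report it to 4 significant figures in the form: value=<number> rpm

value=13.19 rpm

Convert throughput: Q = 102.2 kg/h = 102.2/3600 = 0.0283889 kg/s
t_res = M / Q_s = 12.07 / 0.0283889 = 425.166 s
Geometry in SI: D = 108.6 mm → 0.1086 m, h = 4.39 mm → 0.00439 m
Allowable rise: ΔT_a = T_lim − T_in = 312.6 − 215.8 = 96.8 K
Invert ΔT = ηγ̇²t_res/(ρcp) for γ̇: γ̇_max² = ΔT_a ρ cp / (η t_res) = 96.8·1261·2417 / (2377·425.166) = 291.93 s⁻²
γ̇_max = sqrt(291.93) = 17.086 s⁻¹
N_max = γ̇_max h / (πD) = 17.086·0.00439/(π·0.1086) = 0.219849 rev/s → ×60 = 13.1909 rpm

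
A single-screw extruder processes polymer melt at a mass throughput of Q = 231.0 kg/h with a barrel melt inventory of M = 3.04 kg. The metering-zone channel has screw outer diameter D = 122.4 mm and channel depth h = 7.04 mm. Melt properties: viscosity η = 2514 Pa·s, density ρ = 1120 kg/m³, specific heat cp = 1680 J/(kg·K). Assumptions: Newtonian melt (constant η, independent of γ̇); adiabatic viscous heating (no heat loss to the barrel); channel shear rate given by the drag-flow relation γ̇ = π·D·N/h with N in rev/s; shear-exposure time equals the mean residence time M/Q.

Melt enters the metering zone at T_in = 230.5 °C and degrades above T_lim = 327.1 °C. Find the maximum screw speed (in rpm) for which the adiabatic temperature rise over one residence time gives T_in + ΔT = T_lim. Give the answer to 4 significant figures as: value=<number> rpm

value=42.91 rpm

Q_s = Q / 3600 = 231.0 / 3600 = 0.0641667 kg/s
t_res = M / Q_s = 3.04 ÷ 0.0641667 = 47.3766 s
Convert to metres: D = 0.1224 m, h = 0.00704 m
ΔT_a = T_lim − T_in = 327.1 °C − 230.5 °C = 96.6 K
Invert ΔT = ηγ̇²t_res/(ρcp) for γ̇: γ̇_max² = ΔT_a ρ cp / (η t_res) = 96.6·1120·1680 / (2514·47.3766) = 1526.07 s⁻²
γ̇_max = √1526.07 = 39.065 s⁻¹
N_max = γ̇_max·h / (π·D) = 39.065 · 0.00704 / (π · 0.1224) = 0.715202 rev/s = 42.9121 rpm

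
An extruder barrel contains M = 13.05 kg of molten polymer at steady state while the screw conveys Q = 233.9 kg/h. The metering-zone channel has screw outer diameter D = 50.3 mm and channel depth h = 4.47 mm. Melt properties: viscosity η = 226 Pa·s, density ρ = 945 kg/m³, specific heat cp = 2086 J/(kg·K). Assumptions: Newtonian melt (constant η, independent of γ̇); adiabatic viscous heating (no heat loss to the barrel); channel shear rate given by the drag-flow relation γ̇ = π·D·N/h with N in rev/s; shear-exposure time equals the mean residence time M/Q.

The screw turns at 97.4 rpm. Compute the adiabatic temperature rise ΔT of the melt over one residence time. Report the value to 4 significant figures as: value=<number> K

value=75.84 K

Throughput in SI: Q_s = 233.9 kg/h ÷ 3600 s/h = 0.0649722 kg/s
Mean residence time: t_res = M/Q_s = 13.05 kg / 0.0649722 kg/s = 200.855 s
Convert to SI: D = 0.0503 m, h = 0.00447 m, N = 97.4/60 = 1.62333 rev/s
γ̇ = π D N / h = (π)(0.0503)(1.62333) / 0.00447 = 57.3876 s⁻¹
ΔT = η·γ̇²·t_res / (ρ·cp) = 226 · (57.3876)² · 200.855 / (945 · 2086) = 75.837 K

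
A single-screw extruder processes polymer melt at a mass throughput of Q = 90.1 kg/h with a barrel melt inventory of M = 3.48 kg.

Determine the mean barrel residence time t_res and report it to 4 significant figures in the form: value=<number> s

value=139.0 s

Convert throughput: Q = 90.1 kg/h = 90.1/3600 = 0.0250278 kg/s
t_res = M / Q_s = 3.48 ÷ 0.0250278 = 139.046 s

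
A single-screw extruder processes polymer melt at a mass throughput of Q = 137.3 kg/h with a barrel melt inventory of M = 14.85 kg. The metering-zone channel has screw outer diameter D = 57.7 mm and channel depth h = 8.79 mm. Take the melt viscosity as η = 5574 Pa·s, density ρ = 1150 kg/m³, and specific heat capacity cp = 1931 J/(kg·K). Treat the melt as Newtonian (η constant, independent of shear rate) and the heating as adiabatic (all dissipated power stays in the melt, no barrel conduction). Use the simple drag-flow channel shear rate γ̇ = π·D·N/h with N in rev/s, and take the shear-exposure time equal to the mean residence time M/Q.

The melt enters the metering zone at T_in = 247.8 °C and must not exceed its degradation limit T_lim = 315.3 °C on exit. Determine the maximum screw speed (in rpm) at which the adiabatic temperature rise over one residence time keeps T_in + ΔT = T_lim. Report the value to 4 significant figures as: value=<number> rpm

Q_s = Q / 3600 = 137.3 / 3600 = 0.0381389 kg/s
t_res = M / Q_s = 14.85 ÷ 0.0381389 = 389.366 s
D = 57.7 mm = 0.0577 m;  h = 8.79 mm = 0.00879 m
ΔT_a = T_lim − T_in = 315.3 − 247.8 = 67.5 K
γ̇_max² = ΔT_a·ρ·cp / (η·t_res) = [67.5 × 1150 × 1931] / [5574 × 389.366] = 69.0651 s⁻²
γ̇_max = √69.0651 = 8.31054 s⁻¹
N_max = γ̇_max h / (πD) = 8.31054·0.00879/(π·0.0577) = 0.402988 rev/s → ×60 = 24.1793 rpm

value=24.18 rpm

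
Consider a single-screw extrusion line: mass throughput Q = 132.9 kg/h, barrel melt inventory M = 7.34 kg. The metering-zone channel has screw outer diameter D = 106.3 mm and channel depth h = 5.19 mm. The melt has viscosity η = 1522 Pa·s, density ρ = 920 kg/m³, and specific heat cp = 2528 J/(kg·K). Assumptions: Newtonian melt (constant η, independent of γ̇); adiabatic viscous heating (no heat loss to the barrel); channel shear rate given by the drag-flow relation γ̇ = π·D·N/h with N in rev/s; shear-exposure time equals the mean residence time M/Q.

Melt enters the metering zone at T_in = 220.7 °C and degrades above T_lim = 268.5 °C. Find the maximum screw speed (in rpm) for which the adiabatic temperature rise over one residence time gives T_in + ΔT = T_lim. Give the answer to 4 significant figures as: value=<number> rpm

Throughput in SI: Q_s = 132.9 kg/h ÷ 3600 s/h = 0.0369167 kg/s
t_res = M / Q_s = 7.34 ÷ 0.0369167 = 198.826 s
Convert to metres: D = 0.1063 m, h = 0.00519 m
Allowable rise: ΔT_a = T_lim − T_in = 268.5 − 220.7 = 47.8 K
γ̇_max² = ΔT_a·ρ·cp / (η·t_res) = [47.8 × 920 × 2528] / [1522 × 198.826] = 367.371 s⁻²
γ̇_max = sqrt(367.371) = 19.1669 s⁻¹
N_max = γ̇_max h / (πD) = 19.1669·0.00519/(π·0.1063) = 0.297877 rev/s → ×60 = 17.8726 rpm

value=17.87 rpm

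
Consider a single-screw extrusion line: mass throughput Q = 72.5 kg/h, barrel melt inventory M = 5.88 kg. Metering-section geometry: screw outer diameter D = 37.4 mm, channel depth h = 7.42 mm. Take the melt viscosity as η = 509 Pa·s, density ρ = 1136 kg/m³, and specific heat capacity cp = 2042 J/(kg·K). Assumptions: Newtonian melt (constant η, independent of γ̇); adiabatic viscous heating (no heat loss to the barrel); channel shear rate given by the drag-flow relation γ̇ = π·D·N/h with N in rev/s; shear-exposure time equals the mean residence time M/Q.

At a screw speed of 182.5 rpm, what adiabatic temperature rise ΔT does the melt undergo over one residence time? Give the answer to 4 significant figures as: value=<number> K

value=148.6 K

Throughput in SI: Q_s = 72.5 kg/h ÷ 3600 s/h = 0.0201389 kg/s
Mean residence time: t_res = M/Q_s = 5.88 kg / 0.0201389 kg/s = 291.972 s
Geometry in metres: D = 37.4 mm → 0.0374 m, h = 7.42 mm → 0.00742 m; screw speed N = 182.5 rpm = 3.04167 rev/s
γ̇ = π D N / h = (π)(0.0374)(3.04167) / 0.00742 = 48.1647 s⁻¹
Adiabatic rise: ΔT = η γ̇² t_res / (ρ cp) = 509·(48.1647)²·291.972 / (1136·2042) = 148.622 K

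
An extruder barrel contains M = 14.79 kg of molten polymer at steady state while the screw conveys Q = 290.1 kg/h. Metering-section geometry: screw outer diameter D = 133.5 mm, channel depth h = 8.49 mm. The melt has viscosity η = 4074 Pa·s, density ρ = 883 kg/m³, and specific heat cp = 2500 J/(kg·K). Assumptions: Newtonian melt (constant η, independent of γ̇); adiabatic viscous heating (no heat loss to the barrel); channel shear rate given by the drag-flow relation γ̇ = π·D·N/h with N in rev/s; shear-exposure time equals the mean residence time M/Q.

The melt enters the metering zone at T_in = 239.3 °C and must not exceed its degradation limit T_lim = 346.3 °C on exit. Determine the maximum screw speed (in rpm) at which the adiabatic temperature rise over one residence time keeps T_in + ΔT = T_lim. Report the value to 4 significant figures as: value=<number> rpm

value=21.59 rpm

Convert throughput: Q = 290.1 kg/h = 290.1/3600 = 0.0805833 kg/s
t_res = M / Q_s = 14.79 ÷ 0.0805833 = 183.537 s
Convert to metres: D = 0.1335 m, h = 0.00849 m
ΔT_a = T_lim − T_in = 346.3 °C − 239.3 °C = 107 K
Invert ΔT = ηγ̇²t_res/(ρcp) for γ̇: γ̇_max² = ΔT_a ρ cp / (η t_res) = 107·883·2500 / (4074·183.537) = 315.893 s⁻²
γ̇_max = √315.893 = 17.7734 s⁻¹
N_max = γ̇_max h / (πD) = 17.7734·0.00849/(π·0.1335) = 0.359788 rev/s → ×60 = 21.5873 rpm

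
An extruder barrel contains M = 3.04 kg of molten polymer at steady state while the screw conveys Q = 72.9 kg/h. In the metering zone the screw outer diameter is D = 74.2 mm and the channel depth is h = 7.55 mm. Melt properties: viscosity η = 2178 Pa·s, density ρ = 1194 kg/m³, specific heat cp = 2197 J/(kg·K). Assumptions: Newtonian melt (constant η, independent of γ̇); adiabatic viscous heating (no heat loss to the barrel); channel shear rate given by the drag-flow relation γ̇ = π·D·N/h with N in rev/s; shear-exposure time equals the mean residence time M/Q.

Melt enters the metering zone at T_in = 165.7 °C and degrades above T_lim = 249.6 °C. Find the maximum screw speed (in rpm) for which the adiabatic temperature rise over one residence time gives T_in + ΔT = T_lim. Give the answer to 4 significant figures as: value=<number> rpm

Q_s = Q / 3600 = 72.9 / 3600 = 0.02025 kg/s
t_res = M / Q_s = 3.04 / 0.02025 = 150.123 s
Geometry in SI: D = 74.2 mm → 0.0742 m, h = 7.55 mm → 0.00755 m
Allowable rise: ΔT_a = T_lim − T_in = 249.6 − 165.7 = 83.9 K
γ̇_max² = ΔT_a·ρ·cp/(η·t_res) = 83.9·1194·2197/(2178·150.123) = 673.116 s⁻²
Take the square root: γ̇_max = √(673.116) = 25.9445 s⁻¹
N_max = γ̇_max·h / (π·D) = 25.9445 · 0.00755 / (π · 0.0742) = 0.840307 rev/s = 50.4184 rpm

value=50.42 rpm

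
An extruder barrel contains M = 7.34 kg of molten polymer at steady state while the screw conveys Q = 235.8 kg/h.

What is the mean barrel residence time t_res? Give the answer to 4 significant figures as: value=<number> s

value=112.1 s

Convert throughput: Q = 235.8 kg/h = 235.8/3600 = 0.0655 kg/s
Mean residence time: t_res = M/Q_s = 7.34 kg / 0.0655 kg/s = 112.061 s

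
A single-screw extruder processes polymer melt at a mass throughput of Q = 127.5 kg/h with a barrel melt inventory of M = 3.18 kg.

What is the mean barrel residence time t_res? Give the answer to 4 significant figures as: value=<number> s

value=89.79 s

Convert throughput: Q = 127.5 kg/h = 127.5/3600 = 0.0354167 kg/s
t_res = M / Q_s = 3.18 / 0.0354167 = 89.7882 s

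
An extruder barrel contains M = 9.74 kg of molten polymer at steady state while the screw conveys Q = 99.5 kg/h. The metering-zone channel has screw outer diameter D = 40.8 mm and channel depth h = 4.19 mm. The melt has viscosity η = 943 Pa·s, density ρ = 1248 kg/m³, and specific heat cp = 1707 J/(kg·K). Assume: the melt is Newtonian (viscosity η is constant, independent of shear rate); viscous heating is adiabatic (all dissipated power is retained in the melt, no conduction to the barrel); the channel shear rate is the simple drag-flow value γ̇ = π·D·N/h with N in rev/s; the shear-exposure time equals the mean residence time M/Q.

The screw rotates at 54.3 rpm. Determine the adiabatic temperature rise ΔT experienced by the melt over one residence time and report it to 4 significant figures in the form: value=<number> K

Convert throughput: Q = 99.5 kg/h = 99.5/3600 = 0.0276389 kg/s
t_res = M / Q_s = 9.74 ÷ 0.0276389 = 352.402 s
Geometry in metres: D = 40.8 mm → 0.0408 m, h = 4.19 mm → 0.00419 m; screw speed N = 54.3 rpm = 0.905 rev/s
γ̇ = π·D·N / h = π · 0.0408 · 0.905 / 0.00419 = 27.685 s⁻¹
ΔT = η·γ̇²·t_res / (ρ·cp) = 943 · (27.685)² · 352.402 / (1248 · 1707) = 119.561 K

value=119.6 K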